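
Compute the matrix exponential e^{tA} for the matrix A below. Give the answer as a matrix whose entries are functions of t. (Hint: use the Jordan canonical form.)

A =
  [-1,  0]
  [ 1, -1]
e^{tA} =
  [exp(-t), 0]
  [t*exp(-t), exp(-t)]

Strategy: write A = P · J · P⁻¹ where J is a Jordan canonical form, so e^{tA} = P · e^{tJ} · P⁻¹, and e^{tJ} can be computed block-by-block.

A has Jordan form
J =
  [-1,  1]
  [ 0, -1]
(up to reordering of blocks).

Per-block formulas:
  For a 2×2 Jordan block J_2(-1): exp(t · J_2(-1)) = e^(-1t)·(I + t·N), where N is the 2×2 nilpotent shift.

After assembling e^{tJ} and conjugating by P, we get:

e^{tA} =
  [exp(-t), 0]
  [t*exp(-t), exp(-t)]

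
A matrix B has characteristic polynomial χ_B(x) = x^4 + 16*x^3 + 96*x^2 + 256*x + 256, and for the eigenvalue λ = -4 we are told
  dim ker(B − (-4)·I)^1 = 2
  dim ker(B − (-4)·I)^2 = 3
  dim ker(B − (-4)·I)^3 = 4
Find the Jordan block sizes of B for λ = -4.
Block sizes for λ = -4: [3, 1]

From the dimensions of kernels of powers, the number of Jordan blocks of size at least j is d_j − d_{j−1} where d_j = dim ker(N^j) (with d_0 = 0). Computing the differences gives [2, 1, 1].
The number of blocks of size exactly k is (#blocks of size ≥ k) − (#blocks of size ≥ k + 1), so the partition is: 1 block(s) of size 1, 1 block(s) of size 3.
In nonincreasing order the block sizes are [3, 1].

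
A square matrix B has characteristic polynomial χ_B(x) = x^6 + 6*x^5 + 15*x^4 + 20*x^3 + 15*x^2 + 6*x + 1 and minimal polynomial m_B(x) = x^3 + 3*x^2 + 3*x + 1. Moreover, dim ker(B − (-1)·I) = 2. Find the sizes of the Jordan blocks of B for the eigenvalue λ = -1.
Block sizes for λ = -1: [3, 3]

Step 1 — from the characteristic polynomial, algebraic multiplicity of λ = -1 is 6. From dim ker(B − (-1)·I) = 2, there are exactly 2 Jordan blocks for λ = -1.
Step 2 — from the minimal polynomial, the factor (x + 1)^3 tells us the largest block for λ = -1 has size 3.
Step 3 — with total size 6, 2 blocks, and largest block 3, the block sizes (in nonincreasing order) are [3, 3].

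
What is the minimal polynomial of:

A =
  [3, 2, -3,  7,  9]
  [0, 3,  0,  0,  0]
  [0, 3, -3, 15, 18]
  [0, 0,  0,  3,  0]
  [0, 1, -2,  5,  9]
x^2 - 6*x + 9

The characteristic polynomial is χ_A(x) = (x - 3)^5, so the eigenvalues are known. The minimal polynomial is
  m_A(x) = Π_λ (x − λ)^{k_λ}
where k_λ is the size of the *largest* Jordan block for λ (equivalently, the smallest k with (A − λI)^k v = 0 for every generalised eigenvector v of λ).

  λ = 3: largest Jordan block has size 2, contributing (x − 3)^2

So m_A(x) = (x - 3)^2 = x^2 - 6*x + 9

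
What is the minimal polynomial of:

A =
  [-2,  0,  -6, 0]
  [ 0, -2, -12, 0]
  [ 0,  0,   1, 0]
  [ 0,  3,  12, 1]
x^2 + x - 2

The characteristic polynomial is χ_A(x) = (x - 1)^2*(x + 2)^2, so the eigenvalues are known. The minimal polynomial is
  m_A(x) = Π_λ (x − λ)^{k_λ}
where k_λ is the size of the *largest* Jordan block for λ (equivalently, the smallest k with (A − λI)^k v = 0 for every generalised eigenvector v of λ).

  λ = -2: largest Jordan block has size 1, contributing (x + 2)
  λ = 1: largest Jordan block has size 1, contributing (x − 1)

So m_A(x) = (x - 1)*(x + 2) = x^2 + x - 2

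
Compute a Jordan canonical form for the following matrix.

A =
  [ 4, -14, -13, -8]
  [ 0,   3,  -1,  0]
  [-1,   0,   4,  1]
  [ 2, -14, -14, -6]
J_1(-4) ⊕ J_3(3)

The characteristic polynomial is
  det(x·I − A) = x^4 - 5*x^3 - 9*x^2 + 81*x - 108 = (x - 3)^3*(x + 4)

Eigenvalues and multiplicities (the geometric multiplicity of λ is n − rank(A − λI), which equals the number of Jordan blocks for λ):
  λ = -4: algebraic multiplicity = 1, geometric multiplicity = 1
  λ = 3: algebraic multiplicity = 3, geometric multiplicity = 1

Determining the block sizes for each eigenvalue:
  λ = -4: one block (gm = 1), so the single block has size am = 1 → block sizes [1]
  λ = 3: one block (gm = 1), so the single block has size am = 3 → block sizes [3]

Assembling the blocks gives a Jordan form
J =
  [-4, 0, 0, 0]
  [ 0, 3, 1, 0]
  [ 0, 0, 3, 1]
  [ 0, 0, 0, 3]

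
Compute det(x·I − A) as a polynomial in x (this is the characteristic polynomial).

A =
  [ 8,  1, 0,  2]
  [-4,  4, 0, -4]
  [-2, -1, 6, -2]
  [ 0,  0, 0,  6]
x^4 - 24*x^3 + 216*x^2 - 864*x + 1296

Expanding det(x·I − A) (e.g. by cofactor expansion or by noting that A is similar to its Jordan form J, which has the same characteristic polynomial as A) gives
  χ_A(x) = x^4 - 24*x^3 + 216*x^2 - 864*x + 1296
which factors as (x - 6)^4. The eigenvalues (with algebraic multiplicities) are λ = 6 with multiplicity 4.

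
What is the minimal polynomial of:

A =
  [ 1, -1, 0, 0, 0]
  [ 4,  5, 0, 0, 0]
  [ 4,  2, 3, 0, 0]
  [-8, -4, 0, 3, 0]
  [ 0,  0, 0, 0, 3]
x^2 - 6*x + 9

The characteristic polynomial is χ_A(x) = (x - 3)^5, so the eigenvalues are known. The minimal polynomial is
  m_A(x) = Π_λ (x − λ)^{k_λ}
where k_λ is the size of the *largest* Jordan block for λ (equivalently, the smallest k with (A − λI)^k v = 0 for every generalised eigenvector v of λ).

  λ = 3: largest Jordan block has size 2, contributing (x − 3)^2

So m_A(x) = (x - 3)^2 = x^2 - 6*x + 9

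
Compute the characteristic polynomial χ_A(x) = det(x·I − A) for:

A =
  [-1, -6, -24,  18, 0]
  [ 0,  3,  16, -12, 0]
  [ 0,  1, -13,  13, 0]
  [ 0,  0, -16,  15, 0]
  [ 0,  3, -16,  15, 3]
x^5 - 7*x^4 + 10*x^3 + 18*x^2 - 27*x - 27

Expanding det(x·I − A) (e.g. by cofactor expansion or by noting that A is similar to its Jordan form J, which has the same characteristic polynomial as A) gives
  χ_A(x) = x^5 - 7*x^4 + 10*x^3 + 18*x^2 - 27*x - 27
which factors as (x - 3)^3*(x + 1)^2. The eigenvalues (with algebraic multiplicities) are λ = -1 with multiplicity 2, λ = 3 with multiplicity 3.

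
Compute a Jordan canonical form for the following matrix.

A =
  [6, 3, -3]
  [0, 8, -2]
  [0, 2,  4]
J_2(6) ⊕ J_1(6)

The characteristic polynomial is
  det(x·I − A) = x^3 - 18*x^2 + 108*x - 216 = (x - 6)^3

Eigenvalues and multiplicities (the geometric multiplicity of λ is n − rank(A − λI), which equals the number of Jordan blocks for λ):
  λ = 6: algebraic multiplicity = 3, geometric multiplicity = 2

Determining the block sizes for each eigenvalue:
  λ = 6: 2 blocks summing to 3 forces exactly one block of size 2 and the rest size 1 → block sizes [2, 1]

Assembling the blocks gives a Jordan form
J =
  [6, 1, 0]
  [0, 6, 0]
  [0, 0, 6]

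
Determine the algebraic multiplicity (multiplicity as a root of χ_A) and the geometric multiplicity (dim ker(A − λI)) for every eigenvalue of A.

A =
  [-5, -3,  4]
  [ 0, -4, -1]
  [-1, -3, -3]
λ = -4: alg = 3, geom = 1

Step 1 — factor the characteristic polynomial to read off the algebraic multiplicities:
  χ_A(x) = (x + 4)^3

Step 2 — compute geometric multiplicities via the rank-nullity identity g(λ) = n − rank(A − λI):
  rank(A − (-4)·I) = 2, so dim ker(A − (-4)·I) = n − 2 = 1

Summary:
  λ = -4: algebraic multiplicity = 3, geometric multiplicity = 1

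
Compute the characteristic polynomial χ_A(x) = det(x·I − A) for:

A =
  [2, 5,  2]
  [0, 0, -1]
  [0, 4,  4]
x^3 - 6*x^2 + 12*x - 8

Expanding det(x·I − A) (e.g. by cofactor expansion or by noting that A is similar to its Jordan form J, which has the same characteristic polynomial as A) gives
  χ_A(x) = x^3 - 6*x^2 + 12*x - 8
which factors as (x - 2)^3. The eigenvalues (with algebraic multiplicities) are λ = 2 with multiplicity 3.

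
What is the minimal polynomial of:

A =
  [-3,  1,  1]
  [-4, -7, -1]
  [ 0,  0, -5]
x^3 + 15*x^2 + 75*x + 125

The characteristic polynomial is χ_A(x) = (x + 5)^3, so the eigenvalues are known. The minimal polynomial is
  m_A(x) = Π_λ (x − λ)^{k_λ}
where k_λ is the size of the *largest* Jordan block for λ (equivalently, the smallest k with (A − λI)^k v = 0 for every generalised eigenvector v of λ).

  λ = -5: largest Jordan block has size 3, contributing (x + 5)^3

So m_A(x) = (x + 5)^3 = x^3 + 15*x^2 + 75*x + 125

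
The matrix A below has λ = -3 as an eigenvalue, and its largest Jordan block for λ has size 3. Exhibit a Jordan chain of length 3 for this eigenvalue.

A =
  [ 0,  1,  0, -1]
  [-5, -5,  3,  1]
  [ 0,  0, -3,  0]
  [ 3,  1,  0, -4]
A Jordan chain for λ = -3 of length 3:
v_1 = (1, -2, 0, 1)ᵀ
v_2 = (3, -5, 0, 3)ᵀ
v_3 = (1, 0, 0, 0)ᵀ

Let N = A − (-3)·I. We want v_3 with N^3 v_3 = 0 but N^2 v_3 ≠ 0; then v_{j-1} := N · v_j for j = 3, …, 2.

Pick v_3 = (1, 0, 0, 0)ᵀ.
Then v_2 = N · v_3 = (3, -5, 0, 3)ᵀ.
Then v_1 = N · v_2 = (1, -2, 0, 1)ᵀ.

Sanity check: (A − (-3)·I) v_1 = (0, 0, 0, 0)ᵀ = 0. ✓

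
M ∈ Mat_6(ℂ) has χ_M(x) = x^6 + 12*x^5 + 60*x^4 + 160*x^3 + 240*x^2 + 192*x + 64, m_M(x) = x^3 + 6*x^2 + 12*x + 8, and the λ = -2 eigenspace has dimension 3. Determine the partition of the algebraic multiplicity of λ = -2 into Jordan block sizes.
Block sizes for λ = -2: [3, 2, 1]

Step 1 — from the characteristic polynomial, algebraic multiplicity of λ = -2 is 6. From dim ker(M − (-2)·I) = 3, there are exactly 3 Jordan blocks for λ = -2.
Step 2 — from the minimal polynomial, the factor (x + 2)^3 tells us the largest block for λ = -2 has size 3.
Step 3 — with total size 6, 3 blocks, and largest block 3, the block sizes (in nonincreasing order) are [3, 2, 1].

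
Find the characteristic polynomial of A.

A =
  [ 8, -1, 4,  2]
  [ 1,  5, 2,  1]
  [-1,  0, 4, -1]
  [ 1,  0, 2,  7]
x^4 - 24*x^3 + 216*x^2 - 864*x + 1296

Expanding det(x·I − A) (e.g. by cofactor expansion or by noting that A is similar to its Jordan form J, which has the same characteristic polynomial as A) gives
  χ_A(x) = x^4 - 24*x^3 + 216*x^2 - 864*x + 1296
which factors as (x - 6)^4. The eigenvalues (with algebraic multiplicities) are λ = 6 with multiplicity 4.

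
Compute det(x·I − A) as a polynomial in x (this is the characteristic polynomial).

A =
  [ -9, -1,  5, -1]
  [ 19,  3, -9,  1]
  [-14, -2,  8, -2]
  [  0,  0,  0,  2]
x^4 - 4*x^3 + 16*x - 16

Expanding det(x·I − A) (e.g. by cofactor expansion or by noting that A is similar to its Jordan form J, which has the same characteristic polynomial as A) gives
  χ_A(x) = x^4 - 4*x^3 + 16*x - 16
which factors as (x - 2)^3*(x + 2). The eigenvalues (with algebraic multiplicities) are λ = -2 with multiplicity 1, λ = 2 with multiplicity 3.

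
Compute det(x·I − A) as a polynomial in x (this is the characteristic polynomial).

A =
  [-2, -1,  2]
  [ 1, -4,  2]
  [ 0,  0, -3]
x^3 + 9*x^2 + 27*x + 27

Expanding det(x·I − A) (e.g. by cofactor expansion or by noting that A is similar to its Jordan form J, which has the same characteristic polynomial as A) gives
  χ_A(x) = x^3 + 9*x^2 + 27*x + 27
which factors as (x + 3)^3. The eigenvalues (with algebraic multiplicities) are λ = -3 with multiplicity 3.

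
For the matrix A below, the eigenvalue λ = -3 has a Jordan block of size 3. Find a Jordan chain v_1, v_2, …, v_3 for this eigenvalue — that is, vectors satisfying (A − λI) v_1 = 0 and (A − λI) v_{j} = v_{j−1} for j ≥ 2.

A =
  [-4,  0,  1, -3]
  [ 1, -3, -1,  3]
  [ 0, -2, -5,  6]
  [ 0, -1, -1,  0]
A Jordan chain for λ = -3 of length 3:
v_1 = (1, -1, -2, -1)ᵀ
v_2 = (-1, 1, 0, 0)ᵀ
v_3 = (1, 0, 0, 0)ᵀ

Let N = A − (-3)·I. We want v_3 with N^3 v_3 = 0 but N^2 v_3 ≠ 0; then v_{j-1} := N · v_j for j = 3, …, 2.

Pick v_3 = (1, 0, 0, 0)ᵀ.
Then v_2 = N · v_3 = (-1, 1, 0, 0)ᵀ.
Then v_1 = N · v_2 = (1, -1, -2, -1)ᵀ.

Sanity check: (A − (-3)·I) v_1 = (0, 0, 0, 0)ᵀ = 0. ✓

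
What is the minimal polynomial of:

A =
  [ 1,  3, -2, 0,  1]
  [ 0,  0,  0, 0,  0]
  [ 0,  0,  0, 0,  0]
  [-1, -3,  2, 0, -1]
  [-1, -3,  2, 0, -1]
x^2

The characteristic polynomial is χ_A(x) = x^5, so the eigenvalues are known. The minimal polynomial is
  m_A(x) = Π_λ (x − λ)^{k_λ}
where k_λ is the size of the *largest* Jordan block for λ (equivalently, the smallest k with (A − λI)^k v = 0 for every generalised eigenvector v of λ).

  λ = 0: largest Jordan block has size 2, contributing (x − 0)^2

So m_A(x) = x^2 = x^2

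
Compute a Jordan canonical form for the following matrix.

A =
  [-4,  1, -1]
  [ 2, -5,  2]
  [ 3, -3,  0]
J_2(-3) ⊕ J_1(-3)

The characteristic polynomial is
  det(x·I − A) = x^3 + 9*x^2 + 27*x + 27 = (x + 3)^3

Eigenvalues and multiplicities (the geometric multiplicity of λ is n − rank(A − λI), which equals the number of Jordan blocks for λ):
  λ = -3: algebraic multiplicity = 3, geometric multiplicity = 2

Determining the block sizes for each eigenvalue:
  λ = -3: 2 blocks summing to 3 forces exactly one block of size 2 and the rest size 1 → block sizes [2, 1]

Assembling the blocks gives a Jordan form
J =
  [-3,  1,  0]
  [ 0, -3,  0]
  [ 0,  0, -3]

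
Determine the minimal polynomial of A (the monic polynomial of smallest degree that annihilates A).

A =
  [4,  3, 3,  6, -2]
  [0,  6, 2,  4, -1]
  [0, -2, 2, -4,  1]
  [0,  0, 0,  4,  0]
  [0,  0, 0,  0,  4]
x^2 - 8*x + 16

The characteristic polynomial is χ_A(x) = (x - 4)^5, so the eigenvalues are known. The minimal polynomial is
  m_A(x) = Π_λ (x − λ)^{k_λ}
where k_λ is the size of the *largest* Jordan block for λ (equivalently, the smallest k with (A − λI)^k v = 0 for every generalised eigenvector v of λ).

  λ = 4: largest Jordan block has size 2, contributing (x − 4)^2

So m_A(x) = (x - 4)^2 = x^2 - 8*x + 16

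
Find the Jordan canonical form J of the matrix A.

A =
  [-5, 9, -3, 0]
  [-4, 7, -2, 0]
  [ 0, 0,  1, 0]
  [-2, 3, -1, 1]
J_2(1) ⊕ J_1(1) ⊕ J_1(1)

The characteristic polynomial is
  det(x·I − A) = x^4 - 4*x^3 + 6*x^2 - 4*x + 1 = (x - 1)^4

Eigenvalues and multiplicities (the geometric multiplicity of λ is n − rank(A − λI), which equals the number of Jordan blocks for λ):
  λ = 1: algebraic multiplicity = 4, geometric multiplicity = 3

Determining the block sizes for each eigenvalue:
  λ = 1: 3 blocks summing to 4 forces exactly one block of size 2 and the rest size 1 → block sizes [2, 1, 1]

Assembling the blocks gives a Jordan form
J =
  [1, 1, 0, 0]
  [0, 1, 0, 0]
  [0, 0, 1, 0]
  [0, 0, 0, 1]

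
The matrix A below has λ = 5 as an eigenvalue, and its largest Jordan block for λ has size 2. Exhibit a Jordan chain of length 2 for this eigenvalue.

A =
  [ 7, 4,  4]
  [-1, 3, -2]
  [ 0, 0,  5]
A Jordan chain for λ = 5 of length 2:
v_1 = (2, -1, 0)ᵀ
v_2 = (1, 0, 0)ᵀ

Let N = A − (5)·I. We want v_2 with N^2 v_2 = 0 but N^1 v_2 ≠ 0; then v_{j-1} := N · v_j for j = 2, …, 2.

Pick v_2 = (1, 0, 0)ᵀ.
Then v_1 = N · v_2 = (2, -1, 0)ᵀ.

Sanity check: (A − (5)·I) v_1 = (0, 0, 0)ᵀ = 0. ✓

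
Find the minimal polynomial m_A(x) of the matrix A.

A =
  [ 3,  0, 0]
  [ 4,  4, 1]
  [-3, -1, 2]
x^3 - 9*x^2 + 27*x - 27

The characteristic polynomial is χ_A(x) = (x - 3)^3, so the eigenvalues are known. The minimal polynomial is
  m_A(x) = Π_λ (x − λ)^{k_λ}
where k_λ is the size of the *largest* Jordan block for λ (equivalently, the smallest k with (A − λI)^k v = 0 for every generalised eigenvector v of λ).

  λ = 3: largest Jordan block has size 3, contributing (x − 3)^3

So m_A(x) = (x - 3)^3 = x^3 - 9*x^2 + 27*x - 27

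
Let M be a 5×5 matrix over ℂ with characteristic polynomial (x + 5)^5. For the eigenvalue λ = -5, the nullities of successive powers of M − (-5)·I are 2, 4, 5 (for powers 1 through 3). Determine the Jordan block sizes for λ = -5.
Block sizes for λ = -5: [3, 2]

From the dimensions of kernels of powers, the number of Jordan blocks of size at least j is d_j − d_{j−1} where d_j = dim ker(N^j) (with d_0 = 0). Computing the differences gives [2, 2, 1].
The number of blocks of size exactly k is (#blocks of size ≥ k) − (#blocks of size ≥ k + 1), so the partition is: 1 block(s) of size 2, 1 block(s) of size 3.
In nonincreasing order the block sizes are [3, 2].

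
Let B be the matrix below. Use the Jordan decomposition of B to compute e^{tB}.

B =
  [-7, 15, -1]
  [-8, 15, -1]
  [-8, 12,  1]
e^{tB} =
  [-6*t^2*exp(3*t) - 10*t*exp(3*t) + exp(3*t), 9*t^2*exp(3*t) + 15*t*exp(3*t), -3*t^2*exp(3*t)/2 - t*exp(3*t)]
  [-4*t^2*exp(3*t) - 8*t*exp(3*t), 6*t^2*exp(3*t) + 12*t*exp(3*t) + exp(3*t), -t^2*exp(3*t) - t*exp(3*t)]
  [-8*t*exp(3*t), 12*t*exp(3*t), -2*t*exp(3*t) + exp(3*t)]

Strategy: write B = P · J · P⁻¹ where J is a Jordan canonical form, so e^{tB} = P · e^{tJ} · P⁻¹, and e^{tJ} can be computed block-by-block.

B has Jordan form
J =
  [3, 1, 0]
  [0, 3, 1]
  [0, 0, 3]
(up to reordering of blocks).

Per-block formulas:
  For a 3×3 Jordan block J_3(3): exp(t · J_3(3)) = e^(3t)·(I + t·N + (t^2/2)·N^2), where N is the 3×3 nilpotent shift.

After assembling e^{tJ} and conjugating by P, we get:

e^{tB} =
  [-6*t^2*exp(3*t) - 10*t*exp(3*t) + exp(3*t), 9*t^2*exp(3*t) + 15*t*exp(3*t), -3*t^2*exp(3*t)/2 - t*exp(3*t)]
  [-4*t^2*exp(3*t) - 8*t*exp(3*t), 6*t^2*exp(3*t) + 12*t*exp(3*t) + exp(3*t), -t^2*exp(3*t) - t*exp(3*t)]
  [-8*t*exp(3*t), 12*t*exp(3*t), -2*t*exp(3*t) + exp(3*t)]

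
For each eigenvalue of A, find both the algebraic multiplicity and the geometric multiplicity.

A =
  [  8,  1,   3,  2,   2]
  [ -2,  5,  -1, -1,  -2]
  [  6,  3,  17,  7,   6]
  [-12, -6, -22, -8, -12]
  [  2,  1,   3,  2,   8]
λ = 6: alg = 5, geom = 3

Step 1 — factor the characteristic polynomial to read off the algebraic multiplicities:
  χ_A(x) = (x - 6)^5

Step 2 — compute geometric multiplicities via the rank-nullity identity g(λ) = n − rank(A − λI):
  rank(A − (6)·I) = 2, so dim ker(A − (6)·I) = n − 2 = 3

Summary:
  λ = 6: algebraic multiplicity = 5, geometric multiplicity = 3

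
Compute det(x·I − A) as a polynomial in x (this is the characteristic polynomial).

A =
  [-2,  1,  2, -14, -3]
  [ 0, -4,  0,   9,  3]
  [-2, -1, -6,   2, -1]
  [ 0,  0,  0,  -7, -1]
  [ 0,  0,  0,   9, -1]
x^5 + 20*x^4 + 160*x^3 + 640*x^2 + 1280*x + 1024

Expanding det(x·I − A) (e.g. by cofactor expansion or by noting that A is similar to its Jordan form J, which has the same characteristic polynomial as A) gives
  χ_A(x) = x^5 + 20*x^4 + 160*x^3 + 640*x^2 + 1280*x + 1024
which factors as (x + 4)^5. The eigenvalues (with algebraic multiplicities) are λ = -4 with multiplicity 5.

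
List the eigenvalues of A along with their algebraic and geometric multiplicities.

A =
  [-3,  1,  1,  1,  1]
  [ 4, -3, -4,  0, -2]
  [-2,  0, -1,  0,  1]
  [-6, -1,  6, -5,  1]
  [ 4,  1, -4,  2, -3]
λ = -3: alg = 5, geom = 2

Step 1 — factor the characteristic polynomial to read off the algebraic multiplicities:
  χ_A(x) = (x + 3)^5

Step 2 — compute geometric multiplicities via the rank-nullity identity g(λ) = n − rank(A − λI):
  rank(A − (-3)·I) = 3, so dim ker(A − (-3)·I) = n − 3 = 2

Summary:
  λ = -3: algebraic multiplicity = 5, geometric multiplicity = 2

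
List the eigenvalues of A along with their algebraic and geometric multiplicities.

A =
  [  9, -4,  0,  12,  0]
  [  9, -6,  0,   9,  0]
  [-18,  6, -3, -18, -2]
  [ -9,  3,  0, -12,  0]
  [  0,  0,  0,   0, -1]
λ = -3: alg = 4, geom = 3; λ = -1: alg = 1, geom = 1

Step 1 — factor the characteristic polynomial to read off the algebraic multiplicities:
  χ_A(x) = (x + 1)*(x + 3)^4

Step 2 — compute geometric multiplicities via the rank-nullity identity g(λ) = n − rank(A − λI):
  rank(A − (-3)·I) = 2, so dim ker(A − (-3)·I) = n − 2 = 3
  rank(A − (-1)·I) = 4, so dim ker(A − (-1)·I) = n − 4 = 1

Summary:
  λ = -3: algebraic multiplicity = 4, geometric multiplicity = 3
  λ = -1: algebraic multiplicity = 1, geometric multiplicity = 1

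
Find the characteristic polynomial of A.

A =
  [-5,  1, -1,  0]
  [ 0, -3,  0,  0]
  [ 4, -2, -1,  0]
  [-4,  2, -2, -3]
x^4 + 12*x^3 + 54*x^2 + 108*x + 81

Expanding det(x·I − A) (e.g. by cofactor expansion or by noting that A is similar to its Jordan form J, which has the same characteristic polynomial as A) gives
  χ_A(x) = x^4 + 12*x^3 + 54*x^2 + 108*x + 81
which factors as (x + 3)^4. The eigenvalues (with algebraic multiplicities) are λ = -3 with multiplicity 4.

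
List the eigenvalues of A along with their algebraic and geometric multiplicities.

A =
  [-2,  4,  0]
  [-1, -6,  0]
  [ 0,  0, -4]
λ = -4: alg = 3, geom = 2

Step 1 — factor the characteristic polynomial to read off the algebraic multiplicities:
  χ_A(x) = (x + 4)^3

Step 2 — compute geometric multiplicities via the rank-nullity identity g(λ) = n − rank(A − λI):
  rank(A − (-4)·I) = 1, so dim ker(A − (-4)·I) = n − 1 = 2

Summary:
  λ = -4: algebraic multiplicity = 3, geometric multiplicity = 2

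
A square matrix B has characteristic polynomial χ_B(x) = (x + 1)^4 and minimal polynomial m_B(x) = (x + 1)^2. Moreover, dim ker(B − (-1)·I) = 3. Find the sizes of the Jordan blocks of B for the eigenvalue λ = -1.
Block sizes for λ = -1: [2, 1, 1]

Step 1 — from the characteristic polynomial, algebraic multiplicity of λ = -1 is 4. From dim ker(B − (-1)·I) = 3, there are exactly 3 Jordan blocks for λ = -1.
Step 2 — from the minimal polynomial, the factor (x + 1)^2 tells us the largest block for λ = -1 has size 2.
Step 3 — with total size 4, 3 blocks, and largest block 2, the block sizes (in nonincreasing order) are [2, 1, 1].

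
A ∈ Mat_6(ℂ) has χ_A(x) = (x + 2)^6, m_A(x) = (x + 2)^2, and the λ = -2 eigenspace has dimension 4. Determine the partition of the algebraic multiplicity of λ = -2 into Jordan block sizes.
Block sizes for λ = -2: [2, 2, 1, 1]

Step 1 — from the characteristic polynomial, algebraic multiplicity of λ = -2 is 6. From dim ker(A − (-2)·I) = 4, there are exactly 4 Jordan blocks for λ = -2.
Step 2 — from the minimal polynomial, the factor (x + 2)^2 tells us the largest block for λ = -2 has size 2.
Step 3 — with total size 6, 4 blocks, and largest block 2, the block sizes (in nonincreasing order) are [2, 2, 1, 1].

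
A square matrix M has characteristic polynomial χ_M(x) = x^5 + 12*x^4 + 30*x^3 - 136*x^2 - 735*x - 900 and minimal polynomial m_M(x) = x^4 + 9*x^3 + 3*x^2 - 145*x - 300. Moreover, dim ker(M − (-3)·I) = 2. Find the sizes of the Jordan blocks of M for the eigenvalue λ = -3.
Block sizes for λ = -3: [1, 1]

Step 1 — from the characteristic polynomial, algebraic multiplicity of λ = -3 is 2. From dim ker(M − (-3)·I) = 2, there are exactly 2 Jordan blocks for λ = -3.
Step 2 — from the minimal polynomial, the factor (x + 3) tells us the largest block for λ = -3 has size 1.
Step 3 — with total size 2, 2 blocks, and largest block 1, the block sizes (in nonincreasing order) are [1, 1].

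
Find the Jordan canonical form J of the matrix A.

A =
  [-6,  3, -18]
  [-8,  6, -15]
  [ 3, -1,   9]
J_3(3)

The characteristic polynomial is
  det(x·I − A) = x^3 - 9*x^2 + 27*x - 27 = (x - 3)^3

Eigenvalues and multiplicities (the geometric multiplicity of λ is n − rank(A − λI), which equals the number of Jordan blocks for λ):
  λ = 3: algebraic multiplicity = 3, geometric multiplicity = 1

Determining the block sizes for each eigenvalue:
  λ = 3: one block (gm = 1), so the single block has size am = 3 → block sizes [3]

Assembling the blocks gives a Jordan form
J =
  [3, 1, 0]
  [0, 3, 1]
  [0, 0, 3]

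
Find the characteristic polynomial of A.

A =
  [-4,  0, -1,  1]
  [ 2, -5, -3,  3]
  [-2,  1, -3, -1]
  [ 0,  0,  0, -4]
x^4 + 16*x^3 + 96*x^2 + 256*x + 256

Expanding det(x·I − A) (e.g. by cofactor expansion or by noting that A is similar to its Jordan form J, which has the same characteristic polynomial as A) gives
  χ_A(x) = x^4 + 16*x^3 + 96*x^2 + 256*x + 256
which factors as (x + 4)^4. The eigenvalues (with algebraic multiplicities) are λ = -4 with multiplicity 4.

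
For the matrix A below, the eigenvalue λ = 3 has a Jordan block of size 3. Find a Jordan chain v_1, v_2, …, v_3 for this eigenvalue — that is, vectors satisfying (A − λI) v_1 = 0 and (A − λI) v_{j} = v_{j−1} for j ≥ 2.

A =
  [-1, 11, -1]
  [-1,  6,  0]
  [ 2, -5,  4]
A Jordan chain for λ = 3 of length 3:
v_1 = (3, 1, -1)ᵀ
v_2 = (-4, -1, 2)ᵀ
v_3 = (1, 0, 0)ᵀ

Let N = A − (3)·I. We want v_3 with N^3 v_3 = 0 but N^2 v_3 ≠ 0; then v_{j-1} := N · v_j for j = 3, …, 2.

Pick v_3 = (1, 0, 0)ᵀ.
Then v_2 = N · v_3 = (-4, -1, 2)ᵀ.
Then v_1 = N · v_2 = (3, 1, -1)ᵀ.

Sanity check: (A − (3)·I) v_1 = (0, 0, 0)ᵀ = 0. ✓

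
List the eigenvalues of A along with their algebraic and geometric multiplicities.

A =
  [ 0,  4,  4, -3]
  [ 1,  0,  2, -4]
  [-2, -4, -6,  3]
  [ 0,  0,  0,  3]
λ = -2: alg = 3, geom = 2; λ = 3: alg = 1, geom = 1

Step 1 — factor the characteristic polynomial to read off the algebraic multiplicities:
  χ_A(x) = (x - 3)*(x + 2)^3

Step 2 — compute geometric multiplicities via the rank-nullity identity g(λ) = n − rank(A − λI):
  rank(A − (-2)·I) = 2, so dim ker(A − (-2)·I) = n − 2 = 2
  rank(A − (3)·I) = 3, so dim ker(A − (3)·I) = n − 3 = 1

Summary:
  λ = -2: algebraic multiplicity = 3, geometric multiplicity = 2
  λ = 3: algebraic multiplicity = 1, geometric multiplicity = 1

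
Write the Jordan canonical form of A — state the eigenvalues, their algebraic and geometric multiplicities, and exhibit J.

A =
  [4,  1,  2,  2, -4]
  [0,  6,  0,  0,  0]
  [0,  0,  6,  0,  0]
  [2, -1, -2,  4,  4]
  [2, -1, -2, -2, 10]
J_2(6) ⊕ J_1(6) ⊕ J_1(6) ⊕ J_1(6)

The characteristic polynomial is
  det(x·I − A) = x^5 - 30*x^4 + 360*x^3 - 2160*x^2 + 6480*x - 7776 = (x - 6)^5

Eigenvalues and multiplicities (the geometric multiplicity of λ is n − rank(A − λI), which equals the number of Jordan blocks for λ):
  λ = 6: algebraic multiplicity = 5, geometric multiplicity = 4

Determining the block sizes for each eigenvalue:
  λ = 6: 4 blocks summing to 5 forces exactly one block of size 2 and the rest size 1 → block sizes [2, 1, 1, 1]

Assembling the blocks gives a Jordan form
J =
  [6, 1, 0, 0, 0]
  [0, 6, 0, 0, 0]
  [0, 0, 6, 0, 0]
  [0, 0, 0, 6, 0]
  [0, 0, 0, 0, 6]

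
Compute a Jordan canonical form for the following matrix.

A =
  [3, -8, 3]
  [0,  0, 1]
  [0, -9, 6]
J_3(3)

The characteristic polynomial is
  det(x·I − A) = x^3 - 9*x^2 + 27*x - 27 = (x - 3)^3

Eigenvalues and multiplicities (the geometric multiplicity of λ is n − rank(A − λI), which equals the number of Jordan blocks for λ):
  λ = 3: algebraic multiplicity = 3, geometric multiplicity = 1

Determining the block sizes for each eigenvalue:
  λ = 3: one block (gm = 1), so the single block has size am = 3 → block sizes [3]

Assembling the blocks gives a Jordan form
J =
  [3, 1, 0]
  [0, 3, 1]
  [0, 0, 3]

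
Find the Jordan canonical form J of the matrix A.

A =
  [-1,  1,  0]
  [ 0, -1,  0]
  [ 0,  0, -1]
J_2(-1) ⊕ J_1(-1)

The characteristic polynomial is
  det(x·I − A) = x^3 + 3*x^2 + 3*x + 1 = (x + 1)^3

Eigenvalues and multiplicities (the geometric multiplicity of λ is n − rank(A − λI), which equals the number of Jordan blocks for λ):
  λ = -1: algebraic multiplicity = 3, geometric multiplicity = 2

Determining the block sizes for each eigenvalue:
  λ = -1: 2 blocks summing to 3 forces exactly one block of size 2 and the rest size 1 → block sizes [2, 1]

Assembling the blocks gives a Jordan form
J =
  [-1,  1,  0]
  [ 0, -1,  0]
  [ 0,  0, -1]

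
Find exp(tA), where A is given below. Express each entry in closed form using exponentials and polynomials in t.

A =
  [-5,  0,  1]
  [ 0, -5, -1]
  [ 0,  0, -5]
e^{tA} =
  [exp(-5*t), 0, t*exp(-5*t)]
  [0, exp(-5*t), -t*exp(-5*t)]
  [0, 0, exp(-5*t)]

Strategy: write A = P · J · P⁻¹ where J is a Jordan canonical form, so e^{tA} = P · e^{tJ} · P⁻¹, and e^{tJ} can be computed block-by-block.

A has Jordan form
J =
  [-5,  1,  0]
  [ 0, -5,  0]
  [ 0,  0, -5]
(up to reordering of blocks).

Per-block formulas:
  For a 1×1 block at λ = -5: exp(t · [-5]) = [e^(-5t)].
  For a 2×2 Jordan block J_2(-5): exp(t · J_2(-5)) = e^(-5t)·(I + t·N), where N is the 2×2 nilpotent shift.

After assembling e^{tJ} and conjugating by P, we get:

e^{tA} =
  [exp(-5*t), 0, t*exp(-5*t)]
  [0, exp(-5*t), -t*exp(-5*t)]
  [0, 0, exp(-5*t)]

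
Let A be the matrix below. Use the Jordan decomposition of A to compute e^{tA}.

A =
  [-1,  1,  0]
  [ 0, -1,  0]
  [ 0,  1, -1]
e^{tA} =
  [exp(-t), t*exp(-t), 0]
  [0, exp(-t), 0]
  [0, t*exp(-t), exp(-t)]

Strategy: write A = P · J · P⁻¹ where J is a Jordan canonical form, so e^{tA} = P · e^{tJ} · P⁻¹, and e^{tJ} can be computed block-by-block.

A has Jordan form
J =
  [-1,  1,  0]
  [ 0, -1,  0]
  [ 0,  0, -1]
(up to reordering of blocks).

Per-block formulas:
  For a 1×1 block at λ = -1: exp(t · [-1]) = [e^(-1t)].
  For a 2×2 Jordan block J_2(-1): exp(t · J_2(-1)) = e^(-1t)·(I + t·N), where N is the 2×2 nilpotent shift.

After assembling e^{tJ} and conjugating by P, we get:

e^{tA} =
  [exp(-t), t*exp(-t), 0]
  [0, exp(-t), 0]
  [0, t*exp(-t), exp(-t)]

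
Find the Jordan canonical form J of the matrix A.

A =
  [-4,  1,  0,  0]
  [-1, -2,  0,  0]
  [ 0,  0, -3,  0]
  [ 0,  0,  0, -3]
J_2(-3) ⊕ J_1(-3) ⊕ J_1(-3)

The characteristic polynomial is
  det(x·I − A) = x^4 + 12*x^3 + 54*x^2 + 108*x + 81 = (x + 3)^4

Eigenvalues and multiplicities (the geometric multiplicity of λ is n − rank(A − λI), which equals the number of Jordan blocks for λ):
  λ = -3: algebraic multiplicity = 4, geometric multiplicity = 3

Determining the block sizes for each eigenvalue:
  λ = -3: 3 blocks summing to 4 forces exactly one block of size 2 and the rest size 1 → block sizes [2, 1, 1]

Assembling the blocks gives a Jordan form
J =
  [-3,  1,  0,  0]
  [ 0, -3,  0,  0]
  [ 0,  0, -3,  0]
  [ 0,  0,  0, -3]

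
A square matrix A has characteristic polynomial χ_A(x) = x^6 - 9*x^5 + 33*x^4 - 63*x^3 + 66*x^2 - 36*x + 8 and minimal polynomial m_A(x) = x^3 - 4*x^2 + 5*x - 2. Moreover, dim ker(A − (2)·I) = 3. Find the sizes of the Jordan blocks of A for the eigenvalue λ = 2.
Block sizes for λ = 2: [1, 1, 1]

Step 1 — from the characteristic polynomial, algebraic multiplicity of λ = 2 is 3. From dim ker(A − (2)·I) = 3, there are exactly 3 Jordan blocks for λ = 2.
Step 2 — from the minimal polynomial, the factor (x − 2) tells us the largest block for λ = 2 has size 1.
Step 3 — with total size 3, 3 blocks, and largest block 1, the block sizes (in nonincreasing order) are [1, 1, 1].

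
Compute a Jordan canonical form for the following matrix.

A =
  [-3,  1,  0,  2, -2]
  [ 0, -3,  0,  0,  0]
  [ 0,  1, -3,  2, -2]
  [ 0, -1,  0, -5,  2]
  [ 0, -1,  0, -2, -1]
J_2(-3) ⊕ J_1(-3) ⊕ J_1(-3) ⊕ J_1(-3)

The characteristic polynomial is
  det(x·I − A) = x^5 + 15*x^4 + 90*x^3 + 270*x^2 + 405*x + 243 = (x + 3)^5

Eigenvalues and multiplicities (the geometric multiplicity of λ is n − rank(A − λI), which equals the number of Jordan blocks for λ):
  λ = -3: algebraic multiplicity = 5, geometric multiplicity = 4

Determining the block sizes for each eigenvalue:
  λ = -3: 4 blocks summing to 5 forces exactly one block of size 2 and the rest size 1 → block sizes [2, 1, 1, 1]

Assembling the blocks gives a Jordan form
J =
  [-3,  1,  0,  0,  0]
  [ 0, -3,  0,  0,  0]
  [ 0,  0, -3,  0,  0]
  [ 0,  0,  0, -3,  0]
  [ 0,  0,  0,  0, -3]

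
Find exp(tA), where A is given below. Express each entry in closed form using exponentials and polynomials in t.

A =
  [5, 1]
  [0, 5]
e^{tA} =
  [exp(5*t), t*exp(5*t)]
  [0, exp(5*t)]

Strategy: write A = P · J · P⁻¹ where J is a Jordan canonical form, so e^{tA} = P · e^{tJ} · P⁻¹, and e^{tJ} can be computed block-by-block.

A has Jordan form
J =
  [5, 1]
  [0, 5]
(up to reordering of blocks).

Per-block formulas:
  For a 2×2 Jordan block J_2(5): exp(t · J_2(5)) = e^(5t)·(I + t·N), where N is the 2×2 nilpotent shift.

After assembling e^{tJ} and conjugating by P, we get:

e^{tA} =
  [exp(5*t), t*exp(5*t)]
  [0, exp(5*t)]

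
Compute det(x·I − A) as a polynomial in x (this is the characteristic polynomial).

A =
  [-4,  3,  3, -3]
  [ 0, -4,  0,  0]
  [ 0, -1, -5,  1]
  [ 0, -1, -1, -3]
x^4 + 16*x^3 + 96*x^2 + 256*x + 256

Expanding det(x·I − A) (e.g. by cofactor expansion or by noting that A is similar to its Jordan form J, which has the same characteristic polynomial as A) gives
  χ_A(x) = x^4 + 16*x^3 + 96*x^2 + 256*x + 256
which factors as (x + 4)^4. The eigenvalues (with algebraic multiplicities) are λ = -4 with multiplicity 4.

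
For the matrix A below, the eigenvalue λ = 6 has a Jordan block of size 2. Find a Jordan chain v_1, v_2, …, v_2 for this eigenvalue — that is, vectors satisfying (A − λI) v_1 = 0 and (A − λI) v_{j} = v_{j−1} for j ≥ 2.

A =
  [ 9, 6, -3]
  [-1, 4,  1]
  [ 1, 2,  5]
A Jordan chain for λ = 6 of length 2:
v_1 = (3, -1, 1)ᵀ
v_2 = (1, 0, 0)ᵀ

Let N = A − (6)·I. We want v_2 with N^2 v_2 = 0 but N^1 v_2 ≠ 0; then v_{j-1} := N · v_j for j = 2, …, 2.

Pick v_2 = (1, 0, 0)ᵀ.
Then v_1 = N · v_2 = (3, -1, 1)ᵀ.

Sanity check: (A − (6)·I) v_1 = (0, 0, 0)ᵀ = 0. ✓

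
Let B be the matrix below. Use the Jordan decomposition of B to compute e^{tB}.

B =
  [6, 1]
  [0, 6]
e^{tB} =
  [exp(6*t), t*exp(6*t)]
  [0, exp(6*t)]

Strategy: write B = P · J · P⁻¹ where J is a Jordan canonical form, so e^{tB} = P · e^{tJ} · P⁻¹, and e^{tJ} can be computed block-by-block.

B has Jordan form
J =
  [6, 1]
  [0, 6]
(up to reordering of blocks).

Per-block formulas:
  For a 2×2 Jordan block J_2(6): exp(t · J_2(6)) = e^(6t)·(I + t·N), where N is the 2×2 nilpotent shift.

After assembling e^{tJ} and conjugating by P, we get:

e^{tB} =
  [exp(6*t), t*exp(6*t)]
  [0, exp(6*t)]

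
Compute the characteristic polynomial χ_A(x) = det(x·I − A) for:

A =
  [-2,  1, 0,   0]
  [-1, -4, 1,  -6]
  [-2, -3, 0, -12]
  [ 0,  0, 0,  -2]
x^4 + 8*x^3 + 24*x^2 + 32*x + 16

Expanding det(x·I − A) (e.g. by cofactor expansion or by noting that A is similar to its Jordan form J, which has the same characteristic polynomial as A) gives
  χ_A(x) = x^4 + 8*x^3 + 24*x^2 + 32*x + 16
which factors as (x + 2)^4. The eigenvalues (with algebraic multiplicities) are λ = -2 with multiplicity 4.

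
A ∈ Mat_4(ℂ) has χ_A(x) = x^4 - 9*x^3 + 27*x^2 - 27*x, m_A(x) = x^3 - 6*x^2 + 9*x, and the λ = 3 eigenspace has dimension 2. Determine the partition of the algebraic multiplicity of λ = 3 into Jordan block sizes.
Block sizes for λ = 3: [2, 1]

Step 1 — from the characteristic polynomial, algebraic multiplicity of λ = 3 is 3. From dim ker(A − (3)·I) = 2, there are exactly 2 Jordan blocks for λ = 3.
Step 2 — from the minimal polynomial, the factor (x − 3)^2 tells us the largest block for λ = 3 has size 2.
Step 3 — with total size 3, 2 blocks, and largest block 2, the block sizes (in nonincreasing order) are [2, 1].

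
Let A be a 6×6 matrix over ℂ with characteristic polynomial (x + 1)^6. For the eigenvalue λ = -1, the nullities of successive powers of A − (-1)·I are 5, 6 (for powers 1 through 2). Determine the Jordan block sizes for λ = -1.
Block sizes for λ = -1: [2, 1, 1, 1, 1]

From the dimensions of kernels of powers, the number of Jordan blocks of size at least j is d_j − d_{j−1} where d_j = dim ker(N^j) (with d_0 = 0). Computing the differences gives [5, 1].
The number of blocks of size exactly k is (#blocks of size ≥ k) − (#blocks of size ≥ k + 1), so the partition is: 4 block(s) of size 1, 1 block(s) of size 2.
In nonincreasing order the block sizes are [2, 1, 1, 1, 1].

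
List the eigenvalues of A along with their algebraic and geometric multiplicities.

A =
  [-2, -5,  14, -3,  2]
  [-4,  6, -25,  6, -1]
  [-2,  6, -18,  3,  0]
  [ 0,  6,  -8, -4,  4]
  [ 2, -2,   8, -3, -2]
λ = -4: alg = 5, geom = 2

Step 1 — factor the characteristic polynomial to read off the algebraic multiplicities:
  χ_A(x) = (x + 4)^5

Step 2 — compute geometric multiplicities via the rank-nullity identity g(λ) = n − rank(A − λI):
  rank(A − (-4)·I) = 3, so dim ker(A − (-4)·I) = n − 3 = 2

Summary:
  λ = -4: algebraic multiplicity = 5, geometric multiplicity = 2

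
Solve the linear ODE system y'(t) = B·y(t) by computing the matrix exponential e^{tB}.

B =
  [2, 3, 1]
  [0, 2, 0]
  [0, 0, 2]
e^{tB} =
  [exp(2*t), 3*t*exp(2*t), t*exp(2*t)]
  [0, exp(2*t), 0]
  [0, 0, exp(2*t)]

Strategy: write B = P · J · P⁻¹ where J is a Jordan canonical form, so e^{tB} = P · e^{tJ} · P⁻¹, and e^{tJ} can be computed block-by-block.

B has Jordan form
J =
  [2, 1, 0]
  [0, 2, 0]
  [0, 0, 2]
(up to reordering of blocks).

Per-block formulas:
  For a 1×1 block at λ = 2: exp(t · [2]) = [e^(2t)].
  For a 2×2 Jordan block J_2(2): exp(t · J_2(2)) = e^(2t)·(I + t·N), where N is the 2×2 nilpotent shift.

After assembling e^{tJ} and conjugating by P, we get:

e^{tB} =
  [exp(2*t), 3*t*exp(2*t), t*exp(2*t)]
  [0, exp(2*t), 0]
  [0, 0, exp(2*t)]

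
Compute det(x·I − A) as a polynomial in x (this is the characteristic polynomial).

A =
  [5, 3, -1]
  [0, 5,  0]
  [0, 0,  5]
x^3 - 15*x^2 + 75*x - 125

Expanding det(x·I − A) (e.g. by cofactor expansion or by noting that A is similar to its Jordan form J, which has the same characteristic polynomial as A) gives
  χ_A(x) = x^3 - 15*x^2 + 75*x - 125
which factors as (x - 5)^3. The eigenvalues (with algebraic multiplicities) are λ = 5 with multiplicity 3.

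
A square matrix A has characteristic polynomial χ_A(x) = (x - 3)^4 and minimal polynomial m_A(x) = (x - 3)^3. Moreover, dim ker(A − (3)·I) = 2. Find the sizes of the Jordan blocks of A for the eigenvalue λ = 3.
Block sizes for λ = 3: [3, 1]

Step 1 — from the characteristic polynomial, algebraic multiplicity of λ = 3 is 4. From dim ker(A − (3)·I) = 2, there are exactly 2 Jordan blocks for λ = 3.
Step 2 — from the minimal polynomial, the factor (x − 3)^3 tells us the largest block for λ = 3 has size 3.
Step 3 — with total size 4, 2 blocks, and largest block 3, the block sizes (in nonincreasing order) are [3, 1].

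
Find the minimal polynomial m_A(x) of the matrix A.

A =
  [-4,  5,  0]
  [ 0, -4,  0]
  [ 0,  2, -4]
x^2 + 8*x + 16

The characteristic polynomial is χ_A(x) = (x + 4)^3, so the eigenvalues are known. The minimal polynomial is
  m_A(x) = Π_λ (x − λ)^{k_λ}
where k_λ is the size of the *largest* Jordan block for λ (equivalently, the smallest k with (A − λI)^k v = 0 for every generalised eigenvector v of λ).

  λ = -4: largest Jordan block has size 2, contributing (x + 4)^2

So m_A(x) = (x + 4)^2 = x^2 + 8*x + 16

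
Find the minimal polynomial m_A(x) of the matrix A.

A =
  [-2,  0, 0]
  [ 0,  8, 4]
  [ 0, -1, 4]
x^3 - 10*x^2 + 12*x + 72

The characteristic polynomial is χ_A(x) = (x - 6)^2*(x + 2), so the eigenvalues are known. The minimal polynomial is
  m_A(x) = Π_λ (x − λ)^{k_λ}
where k_λ is the size of the *largest* Jordan block for λ (equivalently, the smallest k with (A − λI)^k v = 0 for every generalised eigenvector v of λ).

  λ = -2: largest Jordan block has size 1, contributing (x + 2)
  λ = 6: largest Jordan block has size 2, contributing (x − 6)^2

So m_A(x) = (x - 6)^2*(x + 2) = x^3 - 10*x^2 + 12*x + 72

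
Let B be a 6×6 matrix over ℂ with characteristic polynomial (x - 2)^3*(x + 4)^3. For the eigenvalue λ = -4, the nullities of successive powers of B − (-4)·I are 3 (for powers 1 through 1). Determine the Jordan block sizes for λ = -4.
Block sizes for λ = -4: [1, 1, 1]

From the dimensions of kernels of powers, the number of Jordan blocks of size at least j is d_j − d_{j−1} where d_j = dim ker(N^j) (with d_0 = 0). Computing the differences gives [3].
The number of blocks of size exactly k is (#blocks of size ≥ k) − (#blocks of size ≥ k + 1), so the partition is: 3 block(s) of size 1.
In nonincreasing order the block sizes are [1, 1, 1].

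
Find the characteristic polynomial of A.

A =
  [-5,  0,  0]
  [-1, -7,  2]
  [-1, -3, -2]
x^3 + 14*x^2 + 65*x + 100

Expanding det(x·I − A) (e.g. by cofactor expansion or by noting that A is similar to its Jordan form J, which has the same characteristic polynomial as A) gives
  χ_A(x) = x^3 + 14*x^2 + 65*x + 100
which factors as (x + 4)*(x + 5)^2. The eigenvalues (with algebraic multiplicities) are λ = -5 with multiplicity 2, λ = -4 with multiplicity 1.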